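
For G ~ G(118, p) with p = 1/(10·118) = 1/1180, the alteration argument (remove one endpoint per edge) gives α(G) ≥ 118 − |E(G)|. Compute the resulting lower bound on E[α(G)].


E[|E(G)|] = C(118, 2)·p = 6903 · (1/1180) = 117/20.
E[α(G)] ≥ n − E[|E(G)|] = 118 − 117/20 = 2243/20.
Numerically: ≈ 112.150.
(This is only a lower bound; the true E[α(G)] may be larger.)

E[α(G)] ≥ 2243/20 ≈ 112.150.


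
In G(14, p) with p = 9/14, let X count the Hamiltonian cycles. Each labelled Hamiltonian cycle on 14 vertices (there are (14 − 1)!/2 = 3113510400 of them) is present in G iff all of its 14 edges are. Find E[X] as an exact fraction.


K_14 has (14 − 1)!/2 = 3113510400 labelled Hamiltonian cycles.
For each such Hamiltonian cycle H, let X_H = 1 if all 14 edges of H are present in G. Then P[X_H = 1] = p^{14} = (9/14)^{14} = 22876792454961/11112006825558016.
Summing the indicators: E[X] = Σ_H E[X_H] = 3113510400 · p^{14} = 3113510400 · 22876792454961/11112006825558016 = 19873641525435994725/3100448333024.
Numerically: E[X] ≈ 6.41e+06.

E[X] = 3113510400 · (9/14)^{14} = 19873641525435994725/3100448333024 ≈ 6.41e+06.


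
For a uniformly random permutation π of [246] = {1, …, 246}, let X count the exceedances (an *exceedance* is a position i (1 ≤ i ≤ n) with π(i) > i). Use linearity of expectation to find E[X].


Write X = Σ_{i=1}^{246} X_i, where X_i = 1_{π(i) > i}.
For each fixed i, π(i) is uniform over {1, …, 246} (marginal of a uniform permutation), so P[π(i) > i] = (n − i)/n. Summing: Σ_{i=1}^{246} (n − i)/n = (0 + 1 + … + 245)/246 = 246(246 − 1)/(2·246) = (246 − 1)/2.
Hence E[X] = Σ_{i=1}^{246} (246 − i)/246 = 245/2 ≈ 122.5000.

E[X] = 245/2 = 122.5000.


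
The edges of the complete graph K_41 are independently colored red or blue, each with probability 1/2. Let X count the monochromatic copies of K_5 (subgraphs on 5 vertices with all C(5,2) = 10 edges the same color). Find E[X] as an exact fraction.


Let X = Σ_S X_S over the C(41, 5) = 749398 subsets S of size 5, where X_S = 1 if the K_5 on S is monochromatic.
For a fixed S, the K_5 on S has C(5, 2) = 10 edges. P[all 10 edges red] = (1/2)^10, and likewise for blue, so P[monochromatic] = 2·(1/2)^10 = 2^{1 − 10} = 1/512.
Summing: E[X] = C(41, 5) · 2^{1 − 10} = 749398 · 1/512 = 374699/256.
Numerically: E[X] ≈ 1463.66797.

E[X] = C(41,5)·2^(1−C(5,2)) = 374699/256 ≈ 1463.66797.


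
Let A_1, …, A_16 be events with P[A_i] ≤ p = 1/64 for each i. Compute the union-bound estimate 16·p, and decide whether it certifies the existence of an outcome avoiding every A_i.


Union bound: P[∪_{i=1}^{16} A_i] ≤ Σ_i P[A_i] ≤ 16·p = 16·(1/64) = 1/4.
Numerically: 1/4 ≈ 0.250000.
Is 1/4 < 1? YES.
Since P[∪ A_i] ≤ 1/4 < 1, the complement has P[∩ A_i^c] ≥ 1 − 1/4 = 3/4 > 0, so some outcome avoids every A_i.

16·p = 1/4 ≈ 0.250000; existence CERTIFIED by the union bound.


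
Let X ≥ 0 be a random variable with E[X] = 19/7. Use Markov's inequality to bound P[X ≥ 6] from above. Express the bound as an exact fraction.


μ = E[X] = 19/7, a = 6.
Markov: P[X ≥ 6] ≤ μ/a = (19/7)/6 = 19/42.
Numerically: ≈ 0.4524.
(Since a = 6 > μ = 2.7143, the bound 19/42 is < 1 and informative.)

P[X ≥ 6] ≤ 19/42 ≈ 0.4524.


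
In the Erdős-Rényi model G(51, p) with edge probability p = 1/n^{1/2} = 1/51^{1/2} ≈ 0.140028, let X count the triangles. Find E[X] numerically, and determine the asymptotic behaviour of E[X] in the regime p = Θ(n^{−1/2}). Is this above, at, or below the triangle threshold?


Number of potential triangles: C(51, 3) = 20825.
Each occurs with probability p³ ≈ (0.140028)³ ≈ 2.74564722e-03.
By linearity: E[X] = C(51, 3)·p³ ≈ 20825 · 2.74564722e-03 ≈ 57.178103.
Since α = 1/2 < 1, p = c/n^{1/2} ≫ 1/n is above the triangle threshold p ~ 1/n. Asymptotically E[X] ~ (c³/6)·n^{3(1−α)} = (1³/6)·n^{1.5} → ∞; triangles are abundant w.h.p.

E[X] ≈ 57.178103; in regime p = Θ(1/n^{1/2}) E[X] diverges (above the triangle threshold p ~ 1/n).


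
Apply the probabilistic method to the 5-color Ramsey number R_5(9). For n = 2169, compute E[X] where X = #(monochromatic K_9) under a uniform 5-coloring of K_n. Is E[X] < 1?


E[X] = C(2169, 9) · 5^{1 − 36} = 2879753360044504243499683 · 5^{−35} = 2879753360044504243499683/2910383045673370361328125.
As a reduced fraction: E[X] = 2879753360044504243499683/2910383045673370361328125 ≈ 0.98948.
Is E[X] < 1? YES.
Since E[X] < 1, there exists a 5-coloring of K_{2169} with no monochromatic K_9; hence R_5(9) > 2169.

E[X] = 2879753360044504243499683/2910383045673370361328125 ≈ 0.98948; E[X] < 1, so R_5(9) > 2169.


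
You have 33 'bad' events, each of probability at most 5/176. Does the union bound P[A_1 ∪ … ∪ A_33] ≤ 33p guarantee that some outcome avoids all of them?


Union bound: P[∪_{i=1}^{33} A_i] ≤ Σ_i P[A_i] ≤ 33·p = 33·(5/176) = 15/16.
Numerically: 15/16 ≈ 0.9375000.
Is 15/16 < 1? YES.
Since P[∪ A_i] ≤ 15/16 < 1, the complement has P[∩ A_i^c] ≥ 1 − 15/16 = 1/16 > 0, so some outcome avoids every A_i.

33·p = 15/16 ≈ 0.9375000; existence CERTIFIED by the union bound.


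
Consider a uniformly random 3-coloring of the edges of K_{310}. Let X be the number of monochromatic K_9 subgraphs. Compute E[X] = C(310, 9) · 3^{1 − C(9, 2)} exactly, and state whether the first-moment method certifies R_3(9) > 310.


E[X] = C(310, 9) · 3^{1 − 36} = 64802334749614660 · 3^{−35} = 64802334749614660/50031545098999707.
As a reduced fraction: E[X] = 64802334749614660/50031545098999707 ≈ 1.295.
Is E[X] < 1? NO.
Since E[X] ≥ 1, the first-moment bound is inconclusive at n = 310; it does NOT by itself certify R_3(9) > 310.

E[X] = 64802334749614660/50031545098999707 ≈ 1.295; E[X] ≥ 1; first-moment method inconclusive here.


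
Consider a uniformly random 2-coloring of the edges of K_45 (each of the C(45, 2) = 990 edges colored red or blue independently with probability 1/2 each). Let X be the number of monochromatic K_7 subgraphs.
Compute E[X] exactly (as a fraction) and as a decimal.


Let X = Σ_S X_S over the C(45, 7) = 45379620 subsets S of size 7, where X_S = 1 if the K_7 on S is monochromatic.
For a fixed S, the K_7 on S has C(7, 2) = 21 edges. P[all 21 edges red] = (1/2)^21, and likewise for blue, so P[monochromatic] = 2·(1/2)^21 = 2^{1 − 21} = 1/1048576.
Summing: E[X] = C(45, 7) · 2^{1 − 21} = 45379620 · 1/1048576 = 11344905/262144.
Numerically: E[X] ≈ 43.277.

E[X] = C(45,7)·2^(1−C(7,2)) = 11344905/262144 ≈ 43.277.


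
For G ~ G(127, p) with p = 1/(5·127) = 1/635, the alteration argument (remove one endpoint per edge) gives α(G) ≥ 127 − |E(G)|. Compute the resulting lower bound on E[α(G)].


E[|E(G)|] = C(127, 2)·p = 8001 · (1/635) = 63/5.
E[α(G)] ≥ n − E[|E(G)|] = 127 − 63/5 = 572/5.
Numerically: ≈ 114.4000.
(This is only a lower bound; the true E[α(G)] may be larger.)

E[α(G)] ≥ 572/5 ≈ 114.4000.


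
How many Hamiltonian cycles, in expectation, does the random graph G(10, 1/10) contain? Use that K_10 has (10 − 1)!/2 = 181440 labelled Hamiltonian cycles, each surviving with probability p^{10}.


K_10 has (10 − 1)!/2 = 181440 labelled Hamiltonian cycles.
For each such Hamiltonian cycle H, let X_H = 1 if all 10 edges of H are present in G. Then P[X_H = 1] = p^{10} = (1/10)^{10} = 1/10000000000.
By linearity: E[X] = Σ_H E[X_H] = 181440 · p^{10} = 181440 · 1/10000000000 = 567/31250000.
Numerically: E[X] ≈ 1.81e-05.

E[X] = 181440 · (1/10)^{10} = 567/31250000 ≈ 1.81e-05.


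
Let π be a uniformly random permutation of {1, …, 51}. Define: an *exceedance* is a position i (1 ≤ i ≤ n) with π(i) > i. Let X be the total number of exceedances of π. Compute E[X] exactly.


Write X = Σ_{i=1}^{51} X_i, where X_i = 1_{π(i) > i}.
For each fixed i, π(i) is uniform over {1, …, 51} (marginal of a uniform permutation), so P[π(i) > i] = (n − i)/n. Summing: Σ_{i=1}^{51} (n − i)/n = (0 + 1 + … + 50)/51 = 51(51 − 1)/(2·51) = (51 − 1)/2.
Hence E[X] = Σ_{i=1}^{51} (51 − i)/51 = 25 ≈ 25.00000.

E[X] = 25 = 25.00000.


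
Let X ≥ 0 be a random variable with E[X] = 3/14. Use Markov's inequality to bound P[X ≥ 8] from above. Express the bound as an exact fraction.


μ = E[X] = 3/14, a = 8.
Markov: P[X ≥ 8] ≤ μ/a = (3/14)/8 = 3/112.
Numerically: ≈ 0.026786.
(Since a = 8 > μ = 0.214286, the bound 3/112 is < 1 and informative.)

P[X ≥ 8] ≤ 3/112 ≈ 0.026786.


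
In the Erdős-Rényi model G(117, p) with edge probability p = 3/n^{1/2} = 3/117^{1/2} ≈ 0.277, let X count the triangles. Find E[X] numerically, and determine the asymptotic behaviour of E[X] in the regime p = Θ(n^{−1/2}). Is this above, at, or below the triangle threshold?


Number of potential triangles: C(117, 3) = 260130.
Each occurs with probability p³ ≈ (0.277)³ ≈ 2.13346e-02.
By linearity: E[X] = C(117, 3)·p³ ≈ 260130 · 2.13346e-02 ≈ 5549.775.
Since α = 1/2 < 1, p = c/n^{1/2} ≫ 1/n is above the triangle threshold p ~ 1/n. Asymptotically E[X] ~ (c³/6)·n^{3(1−α)} = (3³/6)·n^{1.5} → ∞; triangles are abundant w.h.p.

E[X] ≈ 5549.775; in regime p = Θ(1/n^{1/2}) E[X] diverges (above the triangle threshold p ~ 1/n).


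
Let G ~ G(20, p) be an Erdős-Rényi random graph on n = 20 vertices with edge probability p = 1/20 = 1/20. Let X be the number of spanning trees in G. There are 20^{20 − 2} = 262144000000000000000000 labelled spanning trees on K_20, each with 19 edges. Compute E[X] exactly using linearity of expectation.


K_20 has 20^{20 − 2} = 262144000000000000000000 labelled spanning trees.
For each such spanning tree H, let X_H = 1 if all 19 edges of H are present in G. Then P[X_H = 1] = p^{19} = (1/20)^{19} = 1/5242880000000000000000000.
By linearity: E[X] = Σ_H E[X_H] = 262144000000000000000000 · p^{19} = 262144000000000000000000 · 1/5242880000000000000000000 = 1/20.
Numerically: E[X] ≈ 0.05.

E[X] = 262144000000000000000000 · (1/20)^{19} = 1/20 ≈ 0.05.


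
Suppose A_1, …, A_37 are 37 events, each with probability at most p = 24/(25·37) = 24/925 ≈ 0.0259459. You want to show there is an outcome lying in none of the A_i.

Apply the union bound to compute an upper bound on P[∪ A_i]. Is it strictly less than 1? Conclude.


Union bound: P[∪_{i=1}^{37} A_i] ≤ Σ_i P[A_i] ≤ 37·p = 37·(24/925) = 24/25.
Numerically: 24/25 ≈ 0.9600000.
Is 24/25 < 1? YES.
Since P[∪ A_i] ≤ 24/25 < 1, the complement has P[∩ A_i^c] ≥ 1 − 24/25 = 1/25 > 0, so some outcome avoids every A_i.

37·p = 24/25 ≈ 0.9600000; existence CERTIFIED by the union bound.


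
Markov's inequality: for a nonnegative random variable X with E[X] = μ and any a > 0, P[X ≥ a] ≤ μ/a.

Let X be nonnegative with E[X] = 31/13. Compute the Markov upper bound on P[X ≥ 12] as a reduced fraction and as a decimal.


μ = E[X] = 31/13, a = 12.
Markov: P[X ≥ 12] ≤ μ/a = (31/13)/12 = 31/156.
Numerically: ≈ 0.1987.
(Since a = 12 > μ = 2.3846, the bound 31/156 is < 1 and informative.)

P[X ≥ 12] ≤ 31/156 ≈ 0.1987.


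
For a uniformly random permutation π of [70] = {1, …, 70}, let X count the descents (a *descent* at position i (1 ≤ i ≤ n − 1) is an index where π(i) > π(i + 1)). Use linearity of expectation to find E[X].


Write X = Σ X_I over i = 1, …, 69, with X_I the indicator of one descent.
There are 69 indicators.
For each fixed i, the pair (π(i), π(i+1)) is a uniformly random ordered pair of distinct values from {1, …, 70}; by symmetry P[π(i) > π(i+1)] = 1/2.
By linearity: E[X] = 69 · (1/2) = (70 − 1) · (1/2) = 69/2 ≈ 34.500000.

E[X] = 69/2 = 34.500000.


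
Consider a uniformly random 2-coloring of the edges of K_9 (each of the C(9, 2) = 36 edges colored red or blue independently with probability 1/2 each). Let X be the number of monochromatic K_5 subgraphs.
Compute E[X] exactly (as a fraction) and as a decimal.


Let X = Σ_S X_S over the C(9, 5) = 126 subsets S of size 5, where X_S = 1 if the K_5 on S is monochromatic.
For a fixed S, the K_5 on S has C(5, 2) = 10 edges. P[all 10 edges red] = (1/2)^10, and likewise for blue, so P[monochromatic] = 2·(1/2)^10 = 2^{1 − 10} = 1/512.
Summing: E[X] = C(9, 5) · 2^{1 − 10} = 126 · 1/512 = 63/256.
Numerically: E[X] ≈ 0.2461.

E[X] = C(9,5)·2^(1−C(5,2)) = 63/256 ≈ 0.2461.


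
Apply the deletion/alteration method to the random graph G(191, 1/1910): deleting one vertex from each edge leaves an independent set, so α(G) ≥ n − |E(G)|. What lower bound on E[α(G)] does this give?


E[|E(G)|] = C(191, 2)·p = 18145 · (1/1910) = 19/2.
E[α(G)] ≥ n − E[|E(G)|] = 191 − 19/2 = 363/2.
Numerically: ≈ 181.500000.
(This is only a lower bound; the true E[α(G)] may be larger.)

E[α(G)] ≥ 363/2 ≈ 181.500000.


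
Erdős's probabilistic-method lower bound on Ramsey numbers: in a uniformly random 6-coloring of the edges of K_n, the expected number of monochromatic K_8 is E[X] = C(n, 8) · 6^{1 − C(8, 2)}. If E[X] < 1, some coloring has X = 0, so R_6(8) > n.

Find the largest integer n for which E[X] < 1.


We need C(n, 8) · 6^{1 − 28} < 1, i.e. C(n, 8) < 6^{28 − 1} = 1023490369077469249536.
Check values of n near the boundary:
  n = 1591: C(1591, 8) = 1000427749141189953870; 1000427749141189953870 < 1023490369077469249536? YES
  n = 1592: C(1592, 8) = 1005480414540892933435; 1005480414540892933435 < 1023490369077469249536? YES
  n = 1593: C(1593, 8) = 1010555394551193970323; 1010555394551193970323 < 1023490369077469249536? YES
  n = 1594: C(1594, 8) = 1015652773590544255167; 1015652773590544255167 < 1023490369077469249536? YES
  n = 1595: C(1595, 8) = 1020772636343363633895; 1020772636343363633895 < 1023490369077469249536? YES
  n = 1596: C(1596, 8) = 1025915067760710553965; 1025915067760710553965 < 1023490369077469249536? NO
The largest n with C(n, 8) < 1023490369077469249536 is n = 1595 (where E[X] = 113419181815929292655/113721152119718805504 ≈ 0.997). Hence R_6(8) > 1595, i.e. R_6(8) ≥ 1596.

Largest n = 1595; hence R_6(8) > 1595.


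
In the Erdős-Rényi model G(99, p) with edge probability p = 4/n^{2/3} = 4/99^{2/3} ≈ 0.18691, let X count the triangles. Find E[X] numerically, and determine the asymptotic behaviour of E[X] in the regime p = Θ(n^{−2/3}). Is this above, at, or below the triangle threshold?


Number of potential triangles: C(99, 3) = 156849.
Each occurs with probability p³ ≈ (0.18691)³ ≈ 6.5299459e-03.
By linearity: E[X] = C(99, 3)·p³ ≈ 156849 · 6.5299459e-03 ≈ 1024.21549.
Since α = 2/3 < 1, p = c/n^{2/3} ≫ 1/n is above the triangle threshold p ~ 1/n. Asymptotically E[X] ~ (c³/6)·n^{3(1−α)} = (4³/6)·n^{1} → ∞; triangles are abundant w.h.p.

E[X] ≈ 1024.21549; in regime p = Θ(1/n^{2/3}) E[X] diverges (above the triangle threshold p ~ 1/n).


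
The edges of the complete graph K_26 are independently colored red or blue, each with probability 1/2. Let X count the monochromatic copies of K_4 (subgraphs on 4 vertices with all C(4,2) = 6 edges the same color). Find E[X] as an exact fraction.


Let X = Σ_S X_S over the C(26, 4) = 14950 subsets S of size 4, where X_S = 1 if the K_4 on S is monochromatic.
For a fixed S, the K_4 on S has C(4, 2) = 6 edges. P[all 6 edges red] = (1/2)^6, and likewise for blue, so P[monochromatic] = 2·(1/2)^6 = 2^{1 − 6} = 1/32.
By linearity: E[X] = C(26, 4) · 2^{1 − 6} = 14950 · 1/32 = 7475/16.
Numerically: E[X] ≈ 467.188.

E[X] = C(26,4)·2^(1−C(4,2)) = 7475/16 ≈ 467.188.


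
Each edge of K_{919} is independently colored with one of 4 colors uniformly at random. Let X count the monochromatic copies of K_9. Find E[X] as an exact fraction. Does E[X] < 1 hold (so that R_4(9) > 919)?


E[X] = C(919, 9) · 4^{1 − 36} = 1238828681639563077558 · 4^{−35} = 1238828681639563077558/1180591620717411303424.
As a reduced fraction: E[X] = 619414340819781538779/590295810358705651712 ≈ 1.0493287.
Is E[X] < 1? NO.
Since E[X] ≥ 1, the first-moment bound is inconclusive at n = 919; it does NOT by itself certify R_4(9) > 919.

E[X] = 619414340819781538779/590295810358705651712 ≈ 1.0493287; E[X] ≥ 1; first-moment method inconclusive here.


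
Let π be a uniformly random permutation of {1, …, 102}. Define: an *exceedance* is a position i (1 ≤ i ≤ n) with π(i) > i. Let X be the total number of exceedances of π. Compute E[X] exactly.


Write X = Σ_{i=1}^{102} X_i, where X_i = 1_{π(i) > i}.
For each fixed i, π(i) is uniform over {1, …, 102} (marginal of a uniform permutation), so P[π(i) > i] = (n − i)/n. Summing: Σ_{i=1}^{102} (n − i)/n = (0 + 1 + … + 101)/102 = 102(102 − 1)/(2·102) = (102 − 1)/2.
Hence E[X] = Σ_{i=1}^{102} (102 − i)/102 = 101/2 ≈ 50.500000.

E[X] = 101/2 = 50.500000.


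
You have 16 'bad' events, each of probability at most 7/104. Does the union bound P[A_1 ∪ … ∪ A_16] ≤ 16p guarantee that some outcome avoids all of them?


Union bound: P[∪_{i=1}^{16} A_i] ≤ Σ_i P[A_i] ≤ 16·p = 16·(7/104) = 14/13.
Numerically: 14/13 ≈ 1.0769231.
Is 14/13 < 1? NO.
Since the bound 14/13 is ≥ 1, the union bound is uninformative here; it does NOT by itself certify existence.

16·p = 14/13 ≈ 1.0769231; existence NOT certified by the union bound.


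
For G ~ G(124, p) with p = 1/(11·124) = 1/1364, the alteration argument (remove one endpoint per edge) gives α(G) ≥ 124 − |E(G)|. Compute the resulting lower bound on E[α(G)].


E[|E(G)|] = C(124, 2)·p = 7626 · (1/1364) = 123/22.
E[α(G)] ≥ n − E[|E(G)|] = 124 − 123/22 = 2605/22.
Numerically: ≈ 118.409.
(This is only a lower bound; the true E[α(G)] may be larger.)

E[α(G)] ≥ 2605/22 ≈ 118.409.


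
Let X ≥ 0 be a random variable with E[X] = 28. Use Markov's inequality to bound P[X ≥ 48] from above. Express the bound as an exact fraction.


μ = E[X] = 28, a = 48.
Markov: P[X ≥ 48] ≤ μ/a = (28)/48 = 7/12.
Numerically: ≈ 0.5833.
(Since a = 48 > μ = 28.0000, the bound 7/12 is < 1 and informative.)

P[X ≥ 48] ≤ 7/12 ≈ 0.5833.


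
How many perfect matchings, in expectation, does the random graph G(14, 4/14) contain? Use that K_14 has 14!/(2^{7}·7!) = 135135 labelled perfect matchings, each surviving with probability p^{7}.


K_14 has 14!/(2^{7}·7!) = 135135 labelled perfect matchings.
For each such perfect matching H, let X_H = 1 if all 7 edges of H are present in G. Then P[X_H = 1] = p^{7} = (2/7)^{7} = 128/823543.
By linearity of expectation: E[X] = Σ_H E[X_H] = 135135 · p^{7} = 135135 · 128/823543 = 2471040/117649.
Numerically: E[X] ≈ 21.003.

E[X] = 135135 · (2/7)^{7} = 2471040/117649 ≈ 21.003.


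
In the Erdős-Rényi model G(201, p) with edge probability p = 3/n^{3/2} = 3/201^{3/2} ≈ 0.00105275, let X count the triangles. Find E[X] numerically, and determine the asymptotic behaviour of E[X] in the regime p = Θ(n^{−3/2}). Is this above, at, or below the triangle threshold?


Number of potential triangles: C(201, 3) = 1333300.
Each occurs with probability p³ ≈ (0.00105275)³ ≈ 1.16675993e-09.
By linearity: E[X] = C(201, 3)·p³ ≈ 1333300 · 1.16675993e-09 ≈ 0.001556.
Since α = 3/2 > 1, p = c/n^{3/2} = o(1/n) is below the triangle threshold p ~ 1/n. Asymptotically E[X] ~ (c³/6)·n^{3(1−α)} = (3³/6)·n^{-1.5} → 0, so by Markov's inequality G has no triangles w.h.p.

E[X] ≈ 0.001556; in regime p = Θ(1/n^{3/2}) E[X] tends to 0 (below the triangle threshold p ~ 1/n).


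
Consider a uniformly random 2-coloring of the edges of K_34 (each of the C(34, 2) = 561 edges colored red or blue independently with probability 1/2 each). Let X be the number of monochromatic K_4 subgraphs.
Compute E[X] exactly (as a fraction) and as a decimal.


Let X = Σ_S X_S over the C(34, 4) = 46376 subsets S of size 4, where X_S = 1 if the K_4 on S is monochromatic.
For a fixed S, the K_4 on S has C(4, 2) = 6 edges. P[all 6 edges red] = (1/2)^6, and likewise for blue, so P[monochromatic] = 2·(1/2)^6 = 2^{1 − 6} = 1/32.
Summing: E[X] = C(34, 4) · 2^{1 − 6} = 46376 · 1/32 = 5797/4.
Numerically: E[X] ≈ 1449.250.

E[X] = C(34,4)·2^(1−C(4,2)) = 5797/4 ≈ 1449.250.


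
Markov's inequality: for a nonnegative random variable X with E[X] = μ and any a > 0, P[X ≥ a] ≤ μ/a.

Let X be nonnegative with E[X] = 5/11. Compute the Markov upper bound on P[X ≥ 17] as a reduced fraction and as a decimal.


μ = E[X] = 5/11, a = 17.
Markov: P[X ≥ 17] ≤ μ/a = (5/11)/17 = 5/187.
Numerically: ≈ 0.02674.
(Since a = 17 > μ = 0.45455, the bound 5/187 is < 1 and informative.)

P[X ≥ 17] ≤ 5/187 ≈ 0.02674.


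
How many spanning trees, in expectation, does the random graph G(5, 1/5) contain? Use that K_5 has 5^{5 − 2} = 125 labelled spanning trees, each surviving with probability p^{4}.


K_5 has 5^{5 − 2} = 125 labelled spanning trees.
For each such spanning tree H, let X_H = 1 if all 4 edges of H are present in G. Then P[X_H = 1] = p^{4} = (1/5)^{4} = 1/625.
Summing the indicators: E[X] = Σ_H E[X_H] = 125 · p^{4} = 125 · 1/625 = 1/5.
Numerically: E[X] ≈ 0.2.

E[X] = 125 · (1/5)^{4} = 1/5 ≈ 0.2.


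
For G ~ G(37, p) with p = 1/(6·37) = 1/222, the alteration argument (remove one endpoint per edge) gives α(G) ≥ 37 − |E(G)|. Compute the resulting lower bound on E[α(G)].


E[|E(G)|] = C(37, 2)·p = 666 · (1/222) = 3.
E[α(G)] ≥ n − E[|E(G)|] = 37 − 3 = 34.
Numerically: ≈ 34.000000.
(This is only a lower bound; the true E[α(G)] may be larger.)

E[α(G)] ≥ 34 ≈ 34.000000.


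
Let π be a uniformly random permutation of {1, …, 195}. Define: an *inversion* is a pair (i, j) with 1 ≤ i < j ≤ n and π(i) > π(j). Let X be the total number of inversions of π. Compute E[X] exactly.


Write X = Σ X_I over the C(195, 2) = 18915 pairs i < j, with X_I the indicator of one inversion.
There are 18915 indicators.
For each fixed pair i < j, the values π(i) and π(j) are two distinct elements of {1, …, 195} in uniformly random order; by symmetry P[π(i) > π(j)] = 1/2.
By linearity: E[X] = 18915 · (1/2) = C(195, 2) · (1/2) = 18915/2 = 18915/2 ≈ 9457.500000.

E[X] = 18915/2 = 9457.500000.


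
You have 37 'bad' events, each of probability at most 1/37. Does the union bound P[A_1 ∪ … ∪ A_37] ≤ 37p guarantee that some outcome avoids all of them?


Union bound: P[∪_{i=1}^{37} A_i] ≤ Σ_i P[A_i] ≤ 37·p = 37·(1/37) = 1.
Numerically: 1 ≈ 1.000.
Is 1 < 1? NO.
Since the bound 1 is ≥ 1, the union bound is uninformative here; it does NOT by itself certify existence.

37·p = 1 ≈ 1.000; existence NOT certified by the union bound.


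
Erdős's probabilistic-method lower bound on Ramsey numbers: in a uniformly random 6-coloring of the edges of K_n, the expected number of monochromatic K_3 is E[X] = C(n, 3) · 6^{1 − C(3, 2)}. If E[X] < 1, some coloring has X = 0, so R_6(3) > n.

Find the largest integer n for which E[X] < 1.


We need C(n, 3) · 6^{1 − 3} < 1, i.e. C(n, 3) < 6^{3 − 1} = 36.
Check values of n near the boundary:
  n = 6: C(6, 3) = 20; 20 < 36? YES
  n = 7: C(7, 3) = 35; 35 < 36? YES
  n = 8: C(8, 3) = 56; 56 < 36? NO
The largest n with C(n, 3) < 36 is n = 7 (where E[X] = 35/36 ≈ 0.9722). Hence R_6(3) > 7, i.e. R_6(3) ≥ 8.

Largest n = 7; hence R_6(3) > 7.


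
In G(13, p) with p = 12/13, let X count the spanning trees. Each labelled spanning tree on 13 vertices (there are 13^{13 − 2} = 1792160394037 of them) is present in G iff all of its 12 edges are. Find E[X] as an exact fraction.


K_13 has 13^{13 − 2} = 1792160394037 labelled spanning trees.
For each such spanning tree H, let X_H = 1 if all 12 edges of H are present in G. Then P[X_H = 1] = p^{12} = (12/13)^{12} = 8916100448256/23298085122481.
By linearity: E[X] = Σ_H E[X_H] = 1792160394037 · p^{12} = 1792160394037 · 8916100448256/23298085122481 = 8916100448256/13.
Numerically: E[X] ≈ 6.859e+11.

E[X] = 1792160394037 · (12/13)^{12} = 8916100448256/13 ≈ 6.859e+11.


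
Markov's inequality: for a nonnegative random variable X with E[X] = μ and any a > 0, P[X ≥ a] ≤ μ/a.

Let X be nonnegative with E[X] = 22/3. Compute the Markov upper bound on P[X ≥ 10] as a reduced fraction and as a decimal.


μ = E[X] = 22/3, a = 10.
Markov: P[X ≥ 10] ≤ μ/a = (22/3)/10 = 11/15.
Numerically: ≈ 0.7333.
(Since a = 10 > μ = 7.3333, the bound 11/15 is < 1 and informative.)

P[X ≥ 10] ≤ 11/15 ≈ 0.7333.


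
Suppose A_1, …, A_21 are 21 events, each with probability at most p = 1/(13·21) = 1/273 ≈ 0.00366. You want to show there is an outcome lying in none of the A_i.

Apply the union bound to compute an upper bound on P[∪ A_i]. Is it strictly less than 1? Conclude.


Union bound: P[∪_{i=1}^{21} A_i] ≤ Σ_i P[A_i] ≤ 21·p = 21·(1/273) = 1/13.
Numerically: 1/13 ≈ 0.07692.
Is 1/13 < 1? YES.
Since P[∪ A_i] ≤ 1/13 < 1, the complement has P[∩ A_i^c] ≥ 1 − 1/13 = 12/13 > 0, so some outcome avoids every A_i.

21·p = 1/13 ≈ 0.07692; existence CERTIFIED by the union bound.


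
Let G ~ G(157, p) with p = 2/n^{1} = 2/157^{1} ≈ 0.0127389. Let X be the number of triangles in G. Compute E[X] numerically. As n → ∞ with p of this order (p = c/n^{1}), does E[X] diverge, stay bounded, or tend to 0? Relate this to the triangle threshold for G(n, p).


Number of potential triangles: C(157, 3) = 632710.
Each occurs with probability p³ ≈ (0.0127389)³ ≈ 2.06724062e-06.
By linearity: E[X] = C(157, 3)·p³ ≈ 632710 · 2.06724062e-06 ≈ 1.307964.
Here α = 1, so p = 2/n is exactly at the triangle threshold p ~ 1/n. Asymptotically E[X] → c³/6 = 2³/6 = 4/3 ≈ 1.333333, a bounded constant. In this regime the triangle count is asymptotically Poisson(c³/6).

E[X] ≈ 1.307964; in regime p = Θ(1/n^{1}) E[X] stays bounded (at the triangle threshold p ~ 1/n).


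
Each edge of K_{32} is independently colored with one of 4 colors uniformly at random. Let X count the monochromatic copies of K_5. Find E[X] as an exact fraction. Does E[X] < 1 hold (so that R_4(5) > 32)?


E[X] = C(32, 5) · 4^{1 − 10} = 201376 · 4^{−9} = 201376/262144.
As a reduced fraction: E[X] = 6293/8192 ≈ 0.7682.
Is E[X] < 1? YES.
Since E[X] < 1, there exists a 4-coloring of K_{32} with no monochromatic K_5; hence R_4(5) > 32.

E[X] = 6293/8192 ≈ 0.7682; E[X] < 1, so R_4(5) > 32.


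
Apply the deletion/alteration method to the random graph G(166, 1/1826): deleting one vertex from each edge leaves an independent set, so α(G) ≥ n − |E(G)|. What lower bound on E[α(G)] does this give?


E[|E(G)|] = C(166, 2)·p = 13695 · (1/1826) = 15/2.
E[α(G)] ≥ n − E[|E(G)|] = 166 − 15/2 = 317/2.
Numerically: ≈ 158.50000.
(This is only a lower bound; the true E[α(G)] may be larger.)

E[α(G)] ≥ 317/2 ≈ 158.50000.


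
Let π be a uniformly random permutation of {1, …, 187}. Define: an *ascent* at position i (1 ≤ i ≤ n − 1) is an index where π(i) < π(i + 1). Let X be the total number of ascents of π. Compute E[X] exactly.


Write X = Σ X_I over i = 1, …, 186, with X_I the indicator of one ascent.
There are 186 indicators.
For each fixed i, the pair (π(i), π(i+1)) is a uniformly random ordered pair of distinct values from {1, …, 187}; by symmetry P[π(i) < π(i+1)] = 1/2.
By linearity: E[X] = 186 · (1/2) = (187 − 1) · (1/2) = 93 ≈ 93.0000.

E[X] = 93 = 93.0000.


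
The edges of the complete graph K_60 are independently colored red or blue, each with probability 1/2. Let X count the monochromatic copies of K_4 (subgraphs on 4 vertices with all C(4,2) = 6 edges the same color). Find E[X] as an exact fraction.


Let X = Σ_S X_S over the C(60, 4) = 487635 subsets S of size 4, where X_S = 1 if the K_4 on S is monochromatic.
For a fixed S, the K_4 on S has C(4, 2) = 6 edges. P[all 6 edges red] = (1/2)^6, and likewise for blue, so P[monochromatic] = 2·(1/2)^6 = 2^{1 − 6} = 1/32.
By linearity of expectation: E[X] = C(60, 4) · 2^{1 − 6} = 487635 · 1/32 = 487635/32.
Numerically: E[X] ≈ 15238.593750.

E[X] = C(60,4)·2^(1−C(4,2)) = 487635/32 ≈ 15238.593750.


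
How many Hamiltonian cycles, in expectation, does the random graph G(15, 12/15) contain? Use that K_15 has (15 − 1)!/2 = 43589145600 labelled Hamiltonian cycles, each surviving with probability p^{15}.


K_15 has (15 − 1)!/2 = 43589145600 labelled Hamiltonian cycles.
For each such Hamiltonian cycle H, let X_H = 1 if all 15 edges of H are present in G. Then P[X_H = 1] = p^{15} = (4/5)^{15} = 1073741824/30517578125.
By linearity of expectation: E[X] = Σ_H E[X_H] = 43589145600 · p^{15} = 43589145600 · 1073741824/30517578125 = 1872139548125822976/1220703125.
Numerically: E[X] ≈ 1.53366e+09.

E[X] = 43589145600 · (4/5)^{15} = 1872139548125822976/1220703125 ≈ 1.53366e+09.


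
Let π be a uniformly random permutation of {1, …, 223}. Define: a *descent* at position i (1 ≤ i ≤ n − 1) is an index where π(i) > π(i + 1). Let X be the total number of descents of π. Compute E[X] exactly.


Write X = Σ X_I over i = 1, …, 222, with X_I the indicator of one descent.
There are 222 indicators.
For each fixed i, the pair (π(i), π(i+1)) is a uniformly random ordered pair of distinct values from {1, …, 223}; by symmetry P[π(i) > π(i+1)] = 1/2.
By linearity: E[X] = 222 · (1/2) = (223 − 1) · (1/2) = 111 ≈ 111.000.

E[X] = 111 = 111.000.


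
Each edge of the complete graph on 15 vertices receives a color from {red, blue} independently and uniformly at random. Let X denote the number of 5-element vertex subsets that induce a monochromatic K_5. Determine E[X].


Let X = Σ_S X_S over the C(15, 5) = 3003 subsets S of size 5, where X_S = 1 if the K_5 on S is monochromatic.
For a fixed S, the K_5 on S has C(5, 2) = 10 edges. P[all 10 edges red] = (1/2)^10, and likewise for blue, so P[monochromatic] = 2·(1/2)^10 = 2^{1 − 10} = 1/512.
By linearity: E[X] = C(15, 5) · 2^{1 − 10} = 3003 · 1/512 = 3003/512.
Numerically: E[X] ≈ 5.865.

E[X] = C(15,5)·2^(1−C(5,2)) = 3003/512 ≈ 5.865.


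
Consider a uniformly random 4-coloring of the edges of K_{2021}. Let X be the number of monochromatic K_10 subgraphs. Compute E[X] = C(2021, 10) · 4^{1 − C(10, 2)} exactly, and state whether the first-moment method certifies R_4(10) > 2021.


E[X] = C(2021, 10) · 4^{1 − 45} = 306347841644770462864800616 · 4^{−44} = 306347841644770462864800616/309485009821345068724781056.
As a reduced fraction: E[X] = 38293480205596307858100077/38685626227668133590597632 ≈ 0.990.
Is E[X] < 1? YES.
Since E[X] < 1, there exists a 4-coloring of K_{2021} with no monochromatic K_10; hence R_4(10) > 2021.

E[X] = 38293480205596307858100077/38685626227668133590597632 ≈ 0.990; E[X] < 1, so R_4(10) > 2021.


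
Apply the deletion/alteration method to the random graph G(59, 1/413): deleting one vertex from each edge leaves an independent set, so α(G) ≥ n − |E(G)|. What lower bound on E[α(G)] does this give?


E[|E(G)|] = C(59, 2)·p = 1711 · (1/413) = 29/7.
E[α(G)] ≥ n − E[|E(G)|] = 59 − 29/7 = 384/7.
Numerically: ≈ 54.8571.
(This is only a lower bound; the true E[α(G)] may be larger.)

E[α(G)] ≥ 384/7 ≈ 54.8571.


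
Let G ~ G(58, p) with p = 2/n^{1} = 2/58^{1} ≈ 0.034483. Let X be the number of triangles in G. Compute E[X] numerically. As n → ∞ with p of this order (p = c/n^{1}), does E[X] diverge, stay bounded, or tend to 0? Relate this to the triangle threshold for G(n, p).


Number of potential triangles: C(58, 3) = 30856.
Each occurs with probability p³ ≈ (0.034483)³ ≈ 4.1002091e-05.
By linearity: E[X] = C(58, 3)·p³ ≈ 30856 · 4.1002091e-05 ≈ 1.26516.
Here α = 1, so p = 2/n is exactly at the triangle threshold p ~ 1/n. Asymptotically E[X] → c³/6 = 2³/6 = 4/3 ≈ 1.33333, a bounded constant. In this regime the triangle count is asymptotically Poisson(c³/6).

E[X] ≈ 1.26516; in regime p = Θ(1/n^{1}) E[X] stays bounded (at the triangle threshold p ~ 1/n).


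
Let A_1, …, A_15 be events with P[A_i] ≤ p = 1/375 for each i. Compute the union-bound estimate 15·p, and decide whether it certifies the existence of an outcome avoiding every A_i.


Union bound: P[∪_{i=1}^{15} A_i] ≤ Σ_i P[A_i] ≤ 15·p = 15·(1/375) = 1/25.
Numerically: 1/25 ≈ 0.040.
Is 1/25 < 1? YES.
Since P[∪ A_i] ≤ 1/25 < 1, the complement has P[∩ A_i^c] ≥ 1 − 1/25 = 24/25 > 0, so some outcome avoids every A_i.

15·p = 1/25 ≈ 0.040; existence CERTIFIED by the union bound.


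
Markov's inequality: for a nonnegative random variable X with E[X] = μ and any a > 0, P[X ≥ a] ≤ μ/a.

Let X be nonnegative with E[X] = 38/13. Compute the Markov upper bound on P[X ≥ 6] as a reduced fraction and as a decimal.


μ = E[X] = 38/13, a = 6.
Markov: P[X ≥ 6] ≤ μ/a = (38/13)/6 = 19/39.
Numerically: ≈ 0.4872.
(Since a = 6 > μ = 2.9231, the bound 19/39 is < 1 and informative.)

P[X ≥ 6] ≤ 19/39 ≈ 0.4872.


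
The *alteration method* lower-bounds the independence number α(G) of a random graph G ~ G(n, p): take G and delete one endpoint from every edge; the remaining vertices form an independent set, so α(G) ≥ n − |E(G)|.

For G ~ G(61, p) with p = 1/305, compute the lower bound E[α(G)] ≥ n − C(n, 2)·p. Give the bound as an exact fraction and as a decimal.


E[|E(G)|] = C(61, 2)·p = 1830 · (1/305) = 6.
E[α(G)] ≥ n − E[|E(G)|] = 61 − 6 = 55.
Numerically: ≈ 55.0000.
(This is only a lower bound; the true E[α(G)] may be larger.)

E[α(G)] ≥ 55 ≈ 55.0000.


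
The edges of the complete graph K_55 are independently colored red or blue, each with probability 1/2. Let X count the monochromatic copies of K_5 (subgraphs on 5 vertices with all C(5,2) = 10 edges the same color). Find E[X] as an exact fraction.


Let X = Σ_S X_S over the C(55, 5) = 3478761 subsets S of size 5, where X_S = 1 if the K_5 on S is monochromatic.
For a fixed S, the K_5 on S has C(5, 2) = 10 edges. P[all 10 edges red] = (1/2)^10, and likewise for blue, so P[monochromatic] = 2·(1/2)^10 = 2^{1 − 10} = 1/512.
Summing: E[X] = C(55, 5) · 2^{1 − 10} = 3478761 · 1/512 = 3478761/512.
Numerically: E[X] ≈ 6794.455.

E[X] = C(55,5)·2^(1−C(5,2)) = 3478761/512 ≈ 6794.455.


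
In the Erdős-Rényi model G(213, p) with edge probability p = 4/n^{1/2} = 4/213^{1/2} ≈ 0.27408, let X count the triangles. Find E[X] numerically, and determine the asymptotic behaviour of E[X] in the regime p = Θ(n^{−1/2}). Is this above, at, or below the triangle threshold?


Number of potential triangles: C(213, 3) = 1587986.
Each occurs with probability p³ ≈ (0.27408)³ ≈ 2.0587830e-02.
By linearity: E[X] = C(213, 3)·p³ ≈ 1587986 · 2.0587830e-02 ≈ 32693.18546.
Since α = 1/2 < 1, p = c/n^{1/2} ≫ 1/n is above the triangle threshold p ~ 1/n. Asymptotically E[X] ~ (c³/6)·n^{3(1−α)} = (4³/6)·n^{1.5} → ∞; triangles are abundant w.h.p.

E[X] ≈ 32693.18546; in regime p = Θ(1/n^{1/2}) E[X] diverges (above the triangle threshold p ~ 1/n).


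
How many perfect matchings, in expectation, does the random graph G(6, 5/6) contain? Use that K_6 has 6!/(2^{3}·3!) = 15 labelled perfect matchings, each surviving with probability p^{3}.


K_6 has 6!/(2^{3}·3!) = 15 labelled perfect matchings.
For each such perfect matching H, let X_H = 1 if all 3 edges of H are present in G. Then P[X_H = 1] = p^{3} = (5/6)^{3} = 125/216.
Summing the indicators: E[X] = Σ_H E[X_H] = 15 · p^{3} = 15 · 125/216 = 625/72.
Numerically: E[X] ≈ 8.681.

E[X] = 15 · (5/6)^{3} = 625/72 ≈ 8.681.


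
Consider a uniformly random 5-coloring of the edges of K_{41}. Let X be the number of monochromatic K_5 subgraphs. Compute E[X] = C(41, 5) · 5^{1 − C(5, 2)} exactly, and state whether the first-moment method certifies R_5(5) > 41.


E[X] = C(41, 5) · 5^{1 − 10} = 749398 · 5^{−9} = 749398/1953125.
As a reduced fraction: E[X] = 749398/1953125 ≈ 0.384.
Is E[X] < 1? YES.
Since E[X] < 1, there exists a 5-coloring of K_{41} with no monochromatic K_5; hence R_5(5) > 41.

E[X] = 749398/1953125 ≈ 0.384; E[X] < 1, so R_5(5) > 41.


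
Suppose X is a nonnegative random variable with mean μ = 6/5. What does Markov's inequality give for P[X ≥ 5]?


μ = E[X] = 6/5, a = 5.
Markov: P[X ≥ 5] ≤ μ/a = (6/5)/5 = 6/25.
Numerically: ≈ 0.240000.
(Since a = 5 > μ = 1.200000, the bound 6/25 is < 1 and informative.)

P[X ≥ 5] ≤ 6/25 ≈ 0.240000.


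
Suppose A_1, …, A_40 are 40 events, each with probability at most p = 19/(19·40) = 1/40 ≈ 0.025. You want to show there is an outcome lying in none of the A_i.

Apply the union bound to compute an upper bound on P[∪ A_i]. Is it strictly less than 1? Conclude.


Union bound: P[∪_{i=1}^{40} A_i] ≤ Σ_i P[A_i] ≤ 40·p = 40·(1/40) = 1.
Numerically: 1 ≈ 1.000.
Is 1 < 1? NO.
Since the bound 1 is ≥ 1, the union bound is uninformative here; it does NOT by itself certify existence.

40·p = 1 ≈ 1.000; existence NOT certified by the union bound.


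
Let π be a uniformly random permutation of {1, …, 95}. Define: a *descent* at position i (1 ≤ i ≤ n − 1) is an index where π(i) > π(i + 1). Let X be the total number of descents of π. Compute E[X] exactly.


Write X = Σ X_I over i = 1, …, 94, with X_I the indicator of one descent.
There are 94 indicators.
For each fixed i, the pair (π(i), π(i+1)) is a uniformly random ordered pair of distinct values from {1, …, 95}; by symmetry P[π(i) > π(i+1)] = 1/2.
By linearity: E[X] = 94 · (1/2) = (95 − 1) · (1/2) = 47 ≈ 47.000.

E[X] = 47 = 47.000.


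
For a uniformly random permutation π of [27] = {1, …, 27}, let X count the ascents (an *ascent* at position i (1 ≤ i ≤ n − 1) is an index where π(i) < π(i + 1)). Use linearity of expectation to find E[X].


Write X = Σ X_I over i = 1, …, 26, with X_I the indicator of one ascent.
There are 26 indicators.
For each fixed i, the pair (π(i), π(i+1)) is a uniformly random ordered pair of distinct values from {1, …, 27}; by symmetry P[π(i) < π(i+1)] = 1/2.
By linearity: E[X] = 26 · (1/2) = (27 − 1) · (1/2) = 13 ≈ 13.00000.

E[X] = 13 = 13.00000.


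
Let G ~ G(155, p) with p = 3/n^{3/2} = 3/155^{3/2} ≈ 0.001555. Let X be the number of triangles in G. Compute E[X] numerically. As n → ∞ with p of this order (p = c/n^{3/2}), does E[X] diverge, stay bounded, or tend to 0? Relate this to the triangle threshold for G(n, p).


Number of potential triangles: C(155, 3) = 608685.
Each occurs with probability p³ ≈ (0.001555)³ ≈ 3.757259e-09.
By linearity: E[X] = C(155, 3)·p³ ≈ 608685 · 3.757259e-09 ≈ 0.0023.
Since α = 3/2 > 1, p = c/n^{3/2} = o(1/n) is below the triangle threshold p ~ 1/n. Asymptotically E[X] ~ (c³/6)·n^{3(1−α)} = (3³/6)·n^{-1.5} → 0, so by Markov's inequality G has no triangles w.h.p.

E[X] ≈ 0.0023; in regime p = Θ(1/n^{3/2}) E[X] tends to 0 (below the triangle threshold p ~ 1/n).


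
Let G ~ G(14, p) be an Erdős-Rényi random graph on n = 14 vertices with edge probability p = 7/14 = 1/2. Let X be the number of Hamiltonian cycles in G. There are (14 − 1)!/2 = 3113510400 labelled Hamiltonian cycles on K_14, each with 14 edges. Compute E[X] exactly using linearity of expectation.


K_14 has (14 − 1)!/2 = 3113510400 labelled Hamiltonian cycles.
For each such Hamiltonian cycle H, let X_H = 1 if all 14 edges of H are present in G. Then P[X_H = 1] = p^{14} = (1/2)^{14} = 1/16384.
By linearity of expectation: E[X] = Σ_H E[X_H] = 3113510400 · p^{14} = 3113510400 · 1/16384 = 6081075/32.
Numerically: E[X] ≈ 1.9e+05.

E[X] = 3113510400 · (1/2)^{14} = 6081075/32 ≈ 1.9e+05.


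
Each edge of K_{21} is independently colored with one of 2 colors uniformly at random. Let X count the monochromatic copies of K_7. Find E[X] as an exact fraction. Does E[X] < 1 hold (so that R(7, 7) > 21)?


E[X] = C(21, 7) · 2^{1 − 21} = 116280 · 2^{−20} = 116280/1048576.
As a reduced fraction: E[X] = 14535/131072 ≈ 0.110893.
Is E[X] < 1? YES.
Since E[X] < 1, there exists a 2-coloring of K_{21} with no monochromatic K_7; hence R(7, 7) > 21.

E[X] = 14535/131072 ≈ 0.110893; E[X] < 1, so R(7, 7) > 21.
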